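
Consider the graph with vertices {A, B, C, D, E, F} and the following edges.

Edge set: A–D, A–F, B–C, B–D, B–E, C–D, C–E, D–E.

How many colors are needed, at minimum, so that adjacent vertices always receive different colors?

B, C, D, E are pairwise adjacent (a clique of size 4), so at least 4 colors are needed.
One proper 4-coloring: A=blue, B=green, C=blue, D=red, E=yellow, F=red. Each edge has distinct colors on its endpoints.

4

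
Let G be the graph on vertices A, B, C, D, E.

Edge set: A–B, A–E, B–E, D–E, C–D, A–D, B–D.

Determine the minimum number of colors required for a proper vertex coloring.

A, B, D, E are mutually adjacent (a clique of size 4), so at least 4 colors are needed.
4 colors suffice: color 1 → {D}; color 2 → {A, C}; color 3 → {B}; color 4 → {E}. Every edge joins two different colors.

4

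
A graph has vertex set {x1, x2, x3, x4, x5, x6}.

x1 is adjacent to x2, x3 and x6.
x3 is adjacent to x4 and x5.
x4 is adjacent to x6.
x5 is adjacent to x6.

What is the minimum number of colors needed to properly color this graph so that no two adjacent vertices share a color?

x1 and x2 are adjacent, so at least 2 colors are needed.
2 colors suffice: color red → {x1, x4, x5}; color blue → {x2, x3, x6}. No two adjacent vertices share a color.

2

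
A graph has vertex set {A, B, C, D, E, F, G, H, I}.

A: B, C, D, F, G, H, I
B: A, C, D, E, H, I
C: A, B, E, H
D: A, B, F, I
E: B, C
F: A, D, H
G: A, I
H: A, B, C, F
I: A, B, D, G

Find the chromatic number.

4

A, B, D, I are pairwise adjacent (a clique of size 4), so at least 4 colors are needed.
4 colors suffice: color red → {A, E}; color blue → {B, F, G}; color green → {D, H}; color yellow → {C, I}. Each edge has distinct colors on its endpoints.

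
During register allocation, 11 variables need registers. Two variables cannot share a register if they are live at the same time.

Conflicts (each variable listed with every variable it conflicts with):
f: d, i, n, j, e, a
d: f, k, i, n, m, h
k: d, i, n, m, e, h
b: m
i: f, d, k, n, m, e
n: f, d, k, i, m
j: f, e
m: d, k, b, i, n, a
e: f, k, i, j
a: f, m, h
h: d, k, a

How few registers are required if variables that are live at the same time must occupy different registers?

d, k, i, n, m pairwise conflict, so at least 5 registers are needed.
5 registers suffice: register 1 → {d, b, e, a}; register 2 → {f, k}; register 3 → {i, j, h}; register 4 → {m}; register 5 → {n}. Every pair that conflicts lands in different registers.

5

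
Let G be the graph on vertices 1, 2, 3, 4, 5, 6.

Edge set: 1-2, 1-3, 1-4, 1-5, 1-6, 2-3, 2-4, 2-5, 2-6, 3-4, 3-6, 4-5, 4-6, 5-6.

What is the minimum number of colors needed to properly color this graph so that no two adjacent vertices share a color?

5

1, 2, 3, 4, 6 are mutually adjacent (a clique of size 5), so at least 5 colors are needed.
A valid assignment using 5 colors: 1=red, 2=green, 3=purple, 4=blue, 5=purple, 6=yellow. Each edge has distinct colors on its endpoints.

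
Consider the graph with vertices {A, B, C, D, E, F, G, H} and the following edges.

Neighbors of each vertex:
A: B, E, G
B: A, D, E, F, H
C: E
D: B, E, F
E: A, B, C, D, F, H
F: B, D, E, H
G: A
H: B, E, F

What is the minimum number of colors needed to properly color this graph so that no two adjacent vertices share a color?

4

B, D, E, F form a clique, so at least 4 colors are needed.
One proper 4-coloring: A=3, B=2, C=2, D=4, E=1, F=3, G=1, H=4. No two adjacent vertices share a color.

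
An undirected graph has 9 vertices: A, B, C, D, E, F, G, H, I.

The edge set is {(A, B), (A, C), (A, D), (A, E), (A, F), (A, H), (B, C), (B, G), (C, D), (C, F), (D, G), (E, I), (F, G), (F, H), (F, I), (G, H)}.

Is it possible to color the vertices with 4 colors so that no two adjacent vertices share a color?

Yes

The chromatic number is 3. A, C, F are mutually adjacent, so at least 3 colors are needed.
3 colors suffice: color red → {A, G, I}; color blue → {B, D, E, F}; color green → {C, H}.
Since 4 ≥ 3, a proper 4-coloring certainly exists.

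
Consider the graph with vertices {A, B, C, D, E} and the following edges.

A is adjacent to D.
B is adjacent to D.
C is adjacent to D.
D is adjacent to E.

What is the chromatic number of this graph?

D and E are adjacent, so at least 2 colors are needed.
2 colors suffice: color 1 → {D}; color 2 → {A, B, C, E}. No two adjacent vertices share a color.

2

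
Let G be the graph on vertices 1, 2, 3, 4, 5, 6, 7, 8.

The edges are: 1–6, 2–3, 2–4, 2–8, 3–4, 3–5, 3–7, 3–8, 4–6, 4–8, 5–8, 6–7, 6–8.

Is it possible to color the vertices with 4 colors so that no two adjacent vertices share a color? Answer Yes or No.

Yes

The chromatic number is 4. 2, 3, 4, 8 are mutually adjacent (a clique of size 4), so at least 4 colors are needed.
4 colors suffice: 1=blue, 2=yellow, 3=red, 4=green, 5=green, 6=red, 7=blue, 8=blue.
That is already a proper 4-coloring.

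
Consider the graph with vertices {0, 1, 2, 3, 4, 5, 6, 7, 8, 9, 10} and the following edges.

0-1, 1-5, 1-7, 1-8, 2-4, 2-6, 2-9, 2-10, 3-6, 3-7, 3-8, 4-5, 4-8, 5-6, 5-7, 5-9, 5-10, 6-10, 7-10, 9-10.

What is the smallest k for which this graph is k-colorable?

3

5, 9, 10 form a triangle, so at least 3 colors are needed.
3 colors suffice: color red → {0, 2, 3, 5}; color blue → {1, 4, 10}; color green → {6, 7, 8, 9}. No two adjacent vertices share a color.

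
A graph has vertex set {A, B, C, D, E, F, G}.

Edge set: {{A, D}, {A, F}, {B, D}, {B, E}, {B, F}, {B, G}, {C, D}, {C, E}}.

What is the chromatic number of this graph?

2

B and F are adjacent, so at least 2 colors are needed.
2 colors suffice: color red → {A, B, C}; color blue → {D, E, F, G}. Every edge joins two different colors.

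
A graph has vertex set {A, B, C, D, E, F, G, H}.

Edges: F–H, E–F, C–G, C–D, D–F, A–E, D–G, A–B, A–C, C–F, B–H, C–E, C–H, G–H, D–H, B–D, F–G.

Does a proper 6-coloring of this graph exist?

The chromatic number is 5. C, D, F, G, H are pairwise adjacent (a clique of size 5), so at least 5 colors are needed.
5 colors suffice: color 1 → {B, C}; color 2 → {A, D}; color 3 → {F}; color 4 → {E, H}; color 5 → {G}.
Since 6 ≥ 5, a proper 6-coloring certainly exists.

Yes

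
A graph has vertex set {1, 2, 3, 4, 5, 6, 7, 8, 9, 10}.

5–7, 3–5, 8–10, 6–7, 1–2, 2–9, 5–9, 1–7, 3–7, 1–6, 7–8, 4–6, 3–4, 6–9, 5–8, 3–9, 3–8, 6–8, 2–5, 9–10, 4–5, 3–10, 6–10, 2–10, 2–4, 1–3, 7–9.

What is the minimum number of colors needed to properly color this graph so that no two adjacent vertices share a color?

4

3, 5, 7, 8 form a clique, so at least 4 colors are needed.
A valid assignment using 4 colors: 1=green, 2=red, 3=red, 4=blue, 5=green, 6=red, 7=blue, 8=yellow, 9=yellow, 10=blue. Every edge joins two different colors.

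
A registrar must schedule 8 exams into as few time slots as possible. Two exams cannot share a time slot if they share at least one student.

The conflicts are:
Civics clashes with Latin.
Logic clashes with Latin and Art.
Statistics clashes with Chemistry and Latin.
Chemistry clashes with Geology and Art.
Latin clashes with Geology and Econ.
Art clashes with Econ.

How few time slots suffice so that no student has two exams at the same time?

3

The cycle Econ-Latin-Statistics-Chemistry-Art-Econ has odd length 5, so it cannot be 2-colored; at least 3 time slots are needed.
3 time slots suffice: time slot 1 → {Chemistry, Latin}; time slot 2 → {Civics, Statistics, Geology, Art}; time slot 3 → {Logic, Econ}. Every pair that conflicts lands in different time slots.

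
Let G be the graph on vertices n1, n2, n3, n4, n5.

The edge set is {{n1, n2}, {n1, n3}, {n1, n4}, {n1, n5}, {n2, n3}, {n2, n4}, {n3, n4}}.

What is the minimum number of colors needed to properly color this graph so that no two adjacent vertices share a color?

4

n1, n2, n3, n4 form a clique, so at least 4 colors are needed.
A valid assignment using 4 colors: n1=R, n2=Y, n3=G, n4=B, n5=B. No two adjacent vertices share a color.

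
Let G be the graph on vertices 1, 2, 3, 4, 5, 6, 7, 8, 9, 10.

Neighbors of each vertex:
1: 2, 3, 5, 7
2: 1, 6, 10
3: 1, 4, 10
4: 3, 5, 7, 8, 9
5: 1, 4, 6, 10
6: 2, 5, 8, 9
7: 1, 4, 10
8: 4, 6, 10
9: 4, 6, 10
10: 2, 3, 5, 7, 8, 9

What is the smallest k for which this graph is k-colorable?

2

4 and 8 are adjacent, so at least 2 colors are needed.
2 colors suffice: color red → {1, 4, 6, 10}; color blue → {2, 3, 5, 7, 8, 9}. Every edge joins two different colors.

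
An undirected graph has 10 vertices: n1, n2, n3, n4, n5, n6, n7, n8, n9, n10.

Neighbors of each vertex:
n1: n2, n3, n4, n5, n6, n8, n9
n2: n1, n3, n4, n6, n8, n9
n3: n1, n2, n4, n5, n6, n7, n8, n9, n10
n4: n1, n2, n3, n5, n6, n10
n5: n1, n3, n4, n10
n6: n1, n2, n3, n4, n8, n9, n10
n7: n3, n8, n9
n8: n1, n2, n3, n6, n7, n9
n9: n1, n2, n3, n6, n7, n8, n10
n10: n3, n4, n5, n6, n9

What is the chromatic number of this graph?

n1, n2, n3, n6, n8, n9 are mutually adjacent (a clique of size 6), so at least 6 colors are needed.
6 colors suffice: color 1 → {n3}; color 2 → {n1, n7, n10}; color 3 → {n4, n9}; color 4 → {n5, n6}; color 5 → {n8}; color 6 → {n2}. No two adjacent vertices share a color.

6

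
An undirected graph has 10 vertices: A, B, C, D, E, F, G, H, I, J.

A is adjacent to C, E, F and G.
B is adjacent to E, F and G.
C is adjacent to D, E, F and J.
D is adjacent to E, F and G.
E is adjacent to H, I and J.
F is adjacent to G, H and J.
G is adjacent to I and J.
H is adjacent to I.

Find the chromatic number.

3

E, H, I form a triangle, so at least 3 colors are needed.
3 colors suffice: color 1 → {E, F}; color 2 → {C, G, H}; color 3 → {A, B, D, I, J}. No two adjacent vertices share a color.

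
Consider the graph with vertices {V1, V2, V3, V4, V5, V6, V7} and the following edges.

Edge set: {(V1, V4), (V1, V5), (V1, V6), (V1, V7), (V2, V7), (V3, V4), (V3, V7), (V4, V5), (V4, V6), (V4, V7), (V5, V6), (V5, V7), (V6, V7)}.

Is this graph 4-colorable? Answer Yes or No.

V1, V4, V5, V6, V7 form a clique, so at least 5 colors are needed.
So 4 colors are not enough.

No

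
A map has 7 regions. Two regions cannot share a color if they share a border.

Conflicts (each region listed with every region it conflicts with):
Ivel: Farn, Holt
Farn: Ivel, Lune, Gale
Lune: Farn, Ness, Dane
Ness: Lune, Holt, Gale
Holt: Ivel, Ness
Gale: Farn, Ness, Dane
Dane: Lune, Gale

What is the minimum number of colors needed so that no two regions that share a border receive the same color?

3

The cycle Holt-Ness-Gale-Farn-Ivel-Holt has odd length 5, so it cannot be 2-colored; at least 3 colors are needed.
3 colors suffice: color 1 → {Farn, Ness, Dane}; color 2 → {Lune, Holt, Gale}; color 3 → {Ivel}. Every pair that conflicts lands in different colors.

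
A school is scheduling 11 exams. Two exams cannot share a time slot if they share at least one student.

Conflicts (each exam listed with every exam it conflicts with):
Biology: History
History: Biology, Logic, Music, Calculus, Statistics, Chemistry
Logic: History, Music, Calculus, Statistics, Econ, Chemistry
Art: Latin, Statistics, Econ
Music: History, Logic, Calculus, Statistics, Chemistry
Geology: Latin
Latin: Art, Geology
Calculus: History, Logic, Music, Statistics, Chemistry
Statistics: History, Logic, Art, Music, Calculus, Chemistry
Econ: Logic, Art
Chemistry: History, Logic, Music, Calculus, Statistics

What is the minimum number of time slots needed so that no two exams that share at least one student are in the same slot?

History, Logic, Music, Calculus, Statistics, Chemistry pairwise conflict, so at least 6 time slots are needed.
6 time slots suffice: time slot 1 → {History, Art, Geology}; time slot 2 → {Biology, Latin, Statistics, Econ}; time slot 3 → {Logic}; time slot 4 → {Chemistry}; time slot 5 → {Calculus}; time slot 6 → {Music}. Each listed conflict is separated.

6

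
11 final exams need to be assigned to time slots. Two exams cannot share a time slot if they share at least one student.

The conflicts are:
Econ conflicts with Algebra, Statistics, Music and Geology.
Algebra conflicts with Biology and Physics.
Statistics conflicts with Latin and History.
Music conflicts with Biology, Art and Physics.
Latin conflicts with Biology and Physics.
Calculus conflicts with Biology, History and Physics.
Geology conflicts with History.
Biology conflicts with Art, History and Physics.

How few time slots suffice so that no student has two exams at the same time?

3

Algebra, Biology, Physics all conflict with each other, so at least 3 time slots are needed.
3 time slots suffice: time slot 1 → {Statistics, Geology, Biology}; time slot 2 → {Econ, Art, History, Physics}; time slot 3 → {Algebra, Music, Latin, Calculus}. Each listed conflict is separated.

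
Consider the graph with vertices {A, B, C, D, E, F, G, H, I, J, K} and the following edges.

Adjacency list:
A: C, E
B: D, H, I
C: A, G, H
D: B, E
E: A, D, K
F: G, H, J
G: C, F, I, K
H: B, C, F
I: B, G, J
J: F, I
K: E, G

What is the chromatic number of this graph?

3

The cycle G-C-H-B-I-G has odd length 5, so it cannot be 2-colored; at least 3 colors are needed.
3 colors suffice: A=3, B=2, C=2, D=3, E=1, F=2, G=1, H=1, I=3, J=1, K=2. Every edge joins two different colors.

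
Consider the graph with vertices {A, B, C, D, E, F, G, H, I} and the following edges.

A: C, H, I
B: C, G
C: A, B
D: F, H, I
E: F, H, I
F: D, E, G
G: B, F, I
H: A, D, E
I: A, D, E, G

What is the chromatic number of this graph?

3

The cycle G-I-A-C-B-G has odd length 5, so it cannot be 2-colored; at least 3 colors are needed.
3 colors suffice: color red → {B, F, H, I}; color blue → {A, D, E, G}; color green → {C}. No two adjacent vertices share a color.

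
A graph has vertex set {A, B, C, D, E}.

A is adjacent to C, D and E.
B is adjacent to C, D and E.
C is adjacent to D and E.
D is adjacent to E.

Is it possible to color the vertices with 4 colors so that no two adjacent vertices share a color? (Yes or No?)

Yes

The chromatic number is 4. B, C, D, E are pairwise adjacent (a clique of size 4), so at least 4 colors are needed.
4 colors suffice: A=4, B=4, C=1, D=3, E=2.
That is already a proper 4-coloring.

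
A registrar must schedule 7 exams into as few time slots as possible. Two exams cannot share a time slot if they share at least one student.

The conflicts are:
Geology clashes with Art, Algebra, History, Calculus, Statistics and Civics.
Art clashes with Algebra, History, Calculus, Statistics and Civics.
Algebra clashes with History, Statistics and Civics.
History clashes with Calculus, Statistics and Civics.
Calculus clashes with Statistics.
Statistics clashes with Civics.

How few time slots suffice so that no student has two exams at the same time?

Geology, Art, Algebra, History, Statistics, Civics pairwise conflict, so at least 6 time slots are needed.
6 time slots suffice: Geology=2, Art=4, Algebra=6, History=1, Calculus=5, Statistics=3, Civics=5. No two conflicting exams share a time slot.

6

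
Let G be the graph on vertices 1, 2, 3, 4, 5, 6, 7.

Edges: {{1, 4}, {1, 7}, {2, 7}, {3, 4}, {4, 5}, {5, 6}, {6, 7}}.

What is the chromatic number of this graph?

The cycle 6-7-1-4-5-6 has odd length 5, so it cannot be 2-colored; at least 3 colors are needed.
3 colors suffice: color red → {4, 7}; color blue → {1, 2, 3, 6}; color green → {5}. Each edge has distinct colors on its endpoints.

3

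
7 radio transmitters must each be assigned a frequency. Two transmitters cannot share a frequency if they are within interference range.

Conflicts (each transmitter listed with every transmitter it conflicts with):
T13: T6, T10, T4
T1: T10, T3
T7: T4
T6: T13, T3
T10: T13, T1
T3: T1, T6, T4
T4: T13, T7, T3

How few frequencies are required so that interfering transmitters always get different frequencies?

3

The cycle T10-T13-T4-T3-T1-T10 has odd length 5, so it cannot be 2-colored; at least 3 frequencies are needed.
3 frequencies suffice: T13=2, T1=1, T7=2, T6=1, T10=3, T3=2, T4=1. No two conflicting transmitters share a frequency.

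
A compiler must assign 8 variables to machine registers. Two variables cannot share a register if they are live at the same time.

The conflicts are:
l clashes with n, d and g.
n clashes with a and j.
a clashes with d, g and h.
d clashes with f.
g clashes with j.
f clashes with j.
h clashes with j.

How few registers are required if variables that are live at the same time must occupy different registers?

The cycle a-n-j-f-d-a has odd length 5, so it cannot be 2-colored; at least 3 registers are needed.
3 registers suffice: l=1, n=2, a=1, d=2, g=2, f=3, h=2, j=1. Every pair that conflicts lands in different registers.

3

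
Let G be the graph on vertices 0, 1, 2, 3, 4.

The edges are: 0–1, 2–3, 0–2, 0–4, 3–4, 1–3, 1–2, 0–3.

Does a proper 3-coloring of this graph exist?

No

0, 1, 2, 3 form a clique, so at least 4 colors are needed.
So 3 colors are not enough.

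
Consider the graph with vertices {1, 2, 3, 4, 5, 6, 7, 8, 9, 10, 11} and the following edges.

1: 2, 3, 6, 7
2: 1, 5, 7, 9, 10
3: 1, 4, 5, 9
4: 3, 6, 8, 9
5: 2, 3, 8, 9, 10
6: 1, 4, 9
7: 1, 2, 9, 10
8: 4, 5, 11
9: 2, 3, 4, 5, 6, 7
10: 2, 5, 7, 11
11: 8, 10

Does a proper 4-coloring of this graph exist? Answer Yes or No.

Yes

The chromatic number is 3. 1, 2, 7 are mutually adjacent, so at least 3 colors are needed.
3 colors suffice: 1=a, 2=b, 3=b, 4=c, 5=c, 6=b, 7=c, 8=a, 9=a, 10=a, 11=b.
Since 4 ≥ 3, a proper 4-coloring certainly exists.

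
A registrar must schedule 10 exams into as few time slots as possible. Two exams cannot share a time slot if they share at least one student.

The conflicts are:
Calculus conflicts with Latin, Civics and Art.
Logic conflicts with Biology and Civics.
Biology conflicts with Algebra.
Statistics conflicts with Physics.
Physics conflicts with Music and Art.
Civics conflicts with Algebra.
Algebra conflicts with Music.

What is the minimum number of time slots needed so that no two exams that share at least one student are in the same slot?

Algebra and Music conflict, so at least 2 time slots are needed.
2 time slots suffice: time slot 1 → {Calculus, Logic, Physics, Algebra}; time slot 2 → {Biology, Latin, Statistics, Civics, Music, Art}. No two conflicting exams share a time slot.

2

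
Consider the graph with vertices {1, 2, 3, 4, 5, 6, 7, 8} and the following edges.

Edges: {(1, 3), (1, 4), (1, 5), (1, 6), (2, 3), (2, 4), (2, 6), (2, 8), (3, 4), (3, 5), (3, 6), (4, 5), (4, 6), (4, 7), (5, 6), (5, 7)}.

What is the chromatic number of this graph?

5

1, 3, 4, 5, 6 are mutually adjacent (a clique of size 5), so at least 5 colors are needed.
5 colors suffice: color red → {4, 8}; color blue → {2, 5}; color green → {6, 7}; color yellow → {3}; color purple → {1}. Every edge joins two different colors.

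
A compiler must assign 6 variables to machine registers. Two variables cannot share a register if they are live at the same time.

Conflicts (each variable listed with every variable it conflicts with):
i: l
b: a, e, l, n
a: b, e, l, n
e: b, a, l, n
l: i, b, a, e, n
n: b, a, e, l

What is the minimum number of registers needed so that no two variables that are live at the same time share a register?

b, a, e, l, n all conflict with each other, so at least 5 registers are needed.
Using 5 registers: i=2, b=3, a=5, e=2, l=1, n=4. No two conflicting variables share a register.

5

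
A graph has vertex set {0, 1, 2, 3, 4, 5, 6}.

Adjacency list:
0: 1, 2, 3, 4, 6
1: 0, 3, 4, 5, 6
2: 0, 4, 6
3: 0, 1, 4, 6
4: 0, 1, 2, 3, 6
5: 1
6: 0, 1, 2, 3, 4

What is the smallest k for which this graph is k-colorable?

5

0, 1, 3, 4, 6 form a clique, so at least 5 colors are needed.
5 colors suffice: color red → {5, 6}; color blue → {0}; color green → {1, 2}; color yellow → {4}; color purple → {3}. Every edge joins two different colors.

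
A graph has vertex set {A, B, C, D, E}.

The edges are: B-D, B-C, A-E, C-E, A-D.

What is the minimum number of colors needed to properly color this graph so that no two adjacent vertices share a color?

The cycle A-E-C-B-D-A has odd length 5, so it cannot be 2-colored; at least 3 colors are needed.
3 colors suffice: color red → {C, D}; color blue → {B, E}; color green → {A}. Every edge joins two different colors.

3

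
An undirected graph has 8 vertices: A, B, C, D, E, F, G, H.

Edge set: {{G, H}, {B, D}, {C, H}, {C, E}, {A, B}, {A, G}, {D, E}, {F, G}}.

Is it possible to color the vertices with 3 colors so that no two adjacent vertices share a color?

Yes

The chromatic number is 3. The cycle D-B-A-G-H-C-E-D has odd length 7, so it cannot be 2-colored; at least 3 colors are needed.
One proper 3-coloring: A=blue, B=red, C=red, D=blue, E=green, F=blue, G=red, H=blue.
That is already a proper 3-coloring.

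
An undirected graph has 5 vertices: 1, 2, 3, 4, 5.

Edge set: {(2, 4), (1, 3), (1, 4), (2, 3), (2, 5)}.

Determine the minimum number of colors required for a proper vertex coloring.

2

2 and 5 are adjacent, so at least 2 colors are needed.
2 colors suffice: color a → {1, 2}; color b → {3, 4, 5}. No two adjacent vertices share a color.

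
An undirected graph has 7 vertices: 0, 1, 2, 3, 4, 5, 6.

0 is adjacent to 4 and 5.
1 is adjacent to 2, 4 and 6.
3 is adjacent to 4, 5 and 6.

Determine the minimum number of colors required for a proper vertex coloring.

2

1 and 2 are adjacent, so at least 2 colors are needed.
2 colors suffice: color a → {0, 1, 3}; color b → {2, 4, 5, 6}. Every edge joins two different colors.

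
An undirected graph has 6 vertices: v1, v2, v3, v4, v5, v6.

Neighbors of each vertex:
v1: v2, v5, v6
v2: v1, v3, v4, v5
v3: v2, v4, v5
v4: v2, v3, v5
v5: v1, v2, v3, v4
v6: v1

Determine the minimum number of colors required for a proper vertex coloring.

v2, v3, v4, v5 are pairwise adjacent (a clique of size 4), so at least 4 colors are needed.
4 colors suffice: color 1 → {v2, v6}; color 2 → {v5}; color 3 → {v1, v4}; color 4 → {v3}. No two adjacent vertices share a color.

4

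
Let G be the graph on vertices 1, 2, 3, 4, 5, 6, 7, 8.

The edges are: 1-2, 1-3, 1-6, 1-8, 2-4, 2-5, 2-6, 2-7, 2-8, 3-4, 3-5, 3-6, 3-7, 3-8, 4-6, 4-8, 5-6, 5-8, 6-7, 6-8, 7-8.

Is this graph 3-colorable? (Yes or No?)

No

2, 5, 6, 8 are pairwise adjacent (a clique of size 4), so at least 4 colors are needed.
So 3 colors are not enough.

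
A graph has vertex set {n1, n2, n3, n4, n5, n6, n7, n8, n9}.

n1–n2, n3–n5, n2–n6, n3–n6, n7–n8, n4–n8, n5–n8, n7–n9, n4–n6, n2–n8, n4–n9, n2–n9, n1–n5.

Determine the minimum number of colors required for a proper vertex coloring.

The cycle n5-n1-n2-n6-n3-n5 has odd length 5, so it cannot be 2-colored; at least 3 colors are needed.
3 colors suffice: color R → {n2, n4, n5, n7}; color B → {n1, n6, n8, n9}; color G → {n3}. Each edge has distinct colors on its endpoints.

3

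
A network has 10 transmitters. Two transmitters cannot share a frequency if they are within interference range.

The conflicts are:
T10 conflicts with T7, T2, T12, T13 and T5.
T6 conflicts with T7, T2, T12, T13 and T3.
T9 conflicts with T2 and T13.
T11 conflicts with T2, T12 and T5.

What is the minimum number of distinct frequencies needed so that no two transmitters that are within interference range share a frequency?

2

T10 and T13 conflict, so at least 2 frequencies are needed.
2 frequencies suffice: T10=1, T6=1, T9=1, T11=1, T7=2, T2=2, T12=2, T13=2, T3=2, T5=2. No two conflicting transmitters share a frequency.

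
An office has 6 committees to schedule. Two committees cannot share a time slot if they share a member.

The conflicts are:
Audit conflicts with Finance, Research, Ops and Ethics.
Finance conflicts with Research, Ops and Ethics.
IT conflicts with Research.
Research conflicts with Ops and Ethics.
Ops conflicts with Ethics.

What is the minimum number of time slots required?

5

Audit, Finance, Research, Ops, Ethics are mutually in conflict, so at least 5 time slots are needed.
5 time slots suffice: time slot 1 → {Research}; time slot 2 → {IT, Ethics}; time slot 3 → {Finance}; time slot 4 → {Ops}; time slot 5 → {Audit}. Each listed conflict is separated.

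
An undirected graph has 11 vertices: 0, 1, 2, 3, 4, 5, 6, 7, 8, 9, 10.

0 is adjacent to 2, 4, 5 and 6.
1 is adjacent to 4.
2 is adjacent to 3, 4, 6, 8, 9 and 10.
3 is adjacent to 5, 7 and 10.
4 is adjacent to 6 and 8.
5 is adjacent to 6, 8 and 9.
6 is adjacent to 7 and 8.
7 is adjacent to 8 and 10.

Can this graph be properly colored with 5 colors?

Yes

The chromatic number is 4. 2, 4, 6, 8 are mutually adjacent (a clique of size 4), so at least 4 colors are needed.
4 colors suffice: color a → {1, 2, 5, 7}; color b → {3, 6, 9}; color c → {0, 8, 10}; color d → {4}.
Since 5 ≥ 4, a proper 5-coloring certainly exists.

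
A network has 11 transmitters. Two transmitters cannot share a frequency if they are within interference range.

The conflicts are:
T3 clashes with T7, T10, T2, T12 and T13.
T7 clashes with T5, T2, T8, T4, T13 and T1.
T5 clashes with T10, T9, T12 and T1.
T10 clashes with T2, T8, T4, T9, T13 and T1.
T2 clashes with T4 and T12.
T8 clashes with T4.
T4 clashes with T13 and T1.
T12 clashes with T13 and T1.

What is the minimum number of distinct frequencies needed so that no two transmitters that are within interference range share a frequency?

T10, T4, T13 pairwise conflict, so at least 3 frequencies are needed.
A valid assignment using 3 frequencies: T3=2, T7=1, T5=2, T10=1, T2=3, T8=3, T4=2, T9=3, T12=1, T13=3, T1=3. No two conflicting transmitters share a frequency.

3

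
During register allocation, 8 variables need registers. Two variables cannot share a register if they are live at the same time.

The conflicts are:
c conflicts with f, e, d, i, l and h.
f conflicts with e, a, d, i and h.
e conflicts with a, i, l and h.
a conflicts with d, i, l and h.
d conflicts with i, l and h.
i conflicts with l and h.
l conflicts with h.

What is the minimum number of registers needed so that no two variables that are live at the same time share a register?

5

f, e, a, i, h all conflict with each other, so at least 5 registers are needed.
5 registers suffice: register 1 → {h}; register 2 → {i}; register 3 → {f, l}; register 4 → {c, a}; register 5 → {e, d}. No two conflicting variables share a register.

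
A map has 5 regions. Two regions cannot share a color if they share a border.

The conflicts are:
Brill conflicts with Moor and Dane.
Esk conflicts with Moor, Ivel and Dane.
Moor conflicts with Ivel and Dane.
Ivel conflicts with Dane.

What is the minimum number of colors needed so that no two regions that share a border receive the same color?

Esk, Moor, Ivel, Dane all conflict with each other, so at least 4 colors are needed.
One proper 4-coloring: Brill=3, Esk=3, Moor=1, Ivel=4, Dane=2. No two conflicting regions share a color.

4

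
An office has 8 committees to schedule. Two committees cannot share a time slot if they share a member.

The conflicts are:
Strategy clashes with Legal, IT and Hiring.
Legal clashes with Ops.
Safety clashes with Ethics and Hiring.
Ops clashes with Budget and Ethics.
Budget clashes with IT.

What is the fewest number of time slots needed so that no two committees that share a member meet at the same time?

The cycle Legal-Ops-Budget-IT-Strategy-Legal has odd length 5, so it cannot be 2-colored; at least 3 time slots are needed.
3 time slots suffice: Strategy=1, Legal=2, Safety=1, Ops=1, Budget=2, Ethics=2, IT=3, Hiring=2. Each listed conflict is separated.

3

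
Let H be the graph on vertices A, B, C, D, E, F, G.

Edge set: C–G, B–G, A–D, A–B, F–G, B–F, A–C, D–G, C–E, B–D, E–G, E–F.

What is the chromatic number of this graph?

3

E, F, G are pairwise adjacent, so at least 3 colors are needed.
3 colors suffice: color red → {A, G}; color blue → {B, E}; color green → {C, D, F}. Each edge has distinct colors on its endpoints.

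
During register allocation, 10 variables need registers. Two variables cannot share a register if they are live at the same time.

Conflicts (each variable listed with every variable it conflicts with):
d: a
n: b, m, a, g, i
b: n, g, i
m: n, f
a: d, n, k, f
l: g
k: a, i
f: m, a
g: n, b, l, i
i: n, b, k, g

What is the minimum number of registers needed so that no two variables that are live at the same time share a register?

4

n, b, g, i pairwise conflict, so at least 4 registers are needed.
4 registers suffice: d=1, n=1, b=4, m=2, a=2, l=1, k=1, f=1, g=3, i=2. Each listed conflict is separated.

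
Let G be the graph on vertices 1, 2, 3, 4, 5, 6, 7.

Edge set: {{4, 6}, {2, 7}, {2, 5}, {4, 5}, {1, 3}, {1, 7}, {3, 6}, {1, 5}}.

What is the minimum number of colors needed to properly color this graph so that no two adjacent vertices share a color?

3

The cycle 5-1-3-6-4-5 has odd length 5, so it cannot be 2-colored; at least 3 colors are needed.
One proper 3-coloring: 1=red, 2=red, 3=blue, 4=green, 5=blue, 6=red, 7=blue. No two adjacent vertices share a color.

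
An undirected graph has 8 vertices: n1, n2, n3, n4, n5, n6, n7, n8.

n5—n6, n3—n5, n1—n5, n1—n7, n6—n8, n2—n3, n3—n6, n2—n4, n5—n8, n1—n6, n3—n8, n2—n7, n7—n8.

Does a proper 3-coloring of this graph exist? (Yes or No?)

n3, n5, n6, n8 are mutually adjacent (a clique of size 4), so at least 4 colors are needed.
So 3 colors are not enough.

No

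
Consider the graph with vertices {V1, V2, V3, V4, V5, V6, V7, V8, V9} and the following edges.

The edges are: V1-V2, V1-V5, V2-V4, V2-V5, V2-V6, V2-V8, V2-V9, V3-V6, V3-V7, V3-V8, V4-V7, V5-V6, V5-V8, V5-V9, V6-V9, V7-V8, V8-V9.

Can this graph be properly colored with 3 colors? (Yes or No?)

No

V2, V5, V6, V9 are pairwise adjacent (a clique of size 4), so at least 4 colors are needed.
So 3 colors are not enough.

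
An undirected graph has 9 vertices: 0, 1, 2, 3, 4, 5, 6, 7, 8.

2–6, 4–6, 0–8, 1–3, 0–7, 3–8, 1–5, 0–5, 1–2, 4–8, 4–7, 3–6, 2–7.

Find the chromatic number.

The cycle 5-0-8-3-1-5 has odd length 5, so it cannot be 2-colored; at least 3 colors are needed.
3 colors suffice: color a → {2, 5, 8}; color b → {0, 3, 4}; color c → {1, 6, 7}. Each edge has distinct colors on its endpoints.

3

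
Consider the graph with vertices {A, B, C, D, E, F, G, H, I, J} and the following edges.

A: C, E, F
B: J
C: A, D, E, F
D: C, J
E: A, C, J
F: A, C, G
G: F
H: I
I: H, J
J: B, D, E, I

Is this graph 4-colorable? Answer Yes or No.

Yes

The chromatic number is 3. A, C, E form a triangle, so at least 3 colors are needed.
3 colors suffice: A=2, B=2, C=1, D=2, E=3, F=3, G=1, H=1, I=2, J=1.
Since 4 ≥ 3, a proper 4-coloring certainly exists.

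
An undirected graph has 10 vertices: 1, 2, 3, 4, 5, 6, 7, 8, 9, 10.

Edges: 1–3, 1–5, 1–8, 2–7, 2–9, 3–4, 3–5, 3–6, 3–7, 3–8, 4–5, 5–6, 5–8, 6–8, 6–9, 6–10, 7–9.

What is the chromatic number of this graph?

1, 3, 5, 8 form a clique, so at least 4 colors are needed.
4 colors suffice: color red → {3, 9, 10}; color blue → {5, 7}; color green → {1, 2, 4, 6}; color yellow → {8}. No two adjacent vertices share a color.

4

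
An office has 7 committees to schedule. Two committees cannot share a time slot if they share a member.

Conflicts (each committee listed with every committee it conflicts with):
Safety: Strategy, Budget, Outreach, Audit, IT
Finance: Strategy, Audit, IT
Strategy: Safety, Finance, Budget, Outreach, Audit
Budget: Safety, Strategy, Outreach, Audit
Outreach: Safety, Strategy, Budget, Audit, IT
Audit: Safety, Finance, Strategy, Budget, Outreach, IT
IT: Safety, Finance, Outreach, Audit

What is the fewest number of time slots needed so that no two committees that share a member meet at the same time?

5

Safety, Strategy, Budget, Outreach, Audit are mutually in conflict, so at least 5 time slots are needed.
5 time slots suffice: time slot 1 → {Audit}; time slot 2 → {Safety, Finance}; time slot 3 → {Strategy, IT}; time slot 4 → {Outreach}; time slot 5 → {Budget}. Every pair that conflicts lands in different time slots.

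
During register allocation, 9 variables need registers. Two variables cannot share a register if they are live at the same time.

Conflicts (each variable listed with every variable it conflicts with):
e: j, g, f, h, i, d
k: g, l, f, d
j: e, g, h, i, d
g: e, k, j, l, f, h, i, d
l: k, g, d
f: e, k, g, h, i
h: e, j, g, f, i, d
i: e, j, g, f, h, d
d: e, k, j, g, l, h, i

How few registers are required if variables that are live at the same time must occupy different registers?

6

e, j, g, h, i, d pairwise conflict, so at least 6 registers are needed.
Using 6 registers: e=4, k=3, j=6, g=1, l=4, f=2, h=5, i=3, d=2. Each listed conflict is separated.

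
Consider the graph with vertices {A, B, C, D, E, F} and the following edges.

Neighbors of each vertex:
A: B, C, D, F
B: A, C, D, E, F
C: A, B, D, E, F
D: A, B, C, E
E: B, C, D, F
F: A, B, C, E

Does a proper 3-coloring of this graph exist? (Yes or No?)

No

A, B, C, D form a clique, so at least 4 colors are needed.
So 3 colors are not enough.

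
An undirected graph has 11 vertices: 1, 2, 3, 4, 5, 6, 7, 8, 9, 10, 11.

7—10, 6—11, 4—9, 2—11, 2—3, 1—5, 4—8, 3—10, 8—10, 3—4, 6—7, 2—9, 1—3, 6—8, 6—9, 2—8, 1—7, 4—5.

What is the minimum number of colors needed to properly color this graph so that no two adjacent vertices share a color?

6 and 9 are adjacent, so at least 2 colors are needed.
One proper 2-coloring: 1=red, 2=red, 3=blue, 4=red, 5=blue, 6=red, 7=blue, 8=blue, 9=blue, 10=red, 11=blue. Every edge joins two different colors.

2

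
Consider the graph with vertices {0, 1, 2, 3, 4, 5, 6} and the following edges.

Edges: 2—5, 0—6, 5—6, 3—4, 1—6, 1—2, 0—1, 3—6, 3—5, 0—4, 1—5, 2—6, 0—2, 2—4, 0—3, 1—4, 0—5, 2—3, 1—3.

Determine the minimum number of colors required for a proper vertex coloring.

6

0, 1, 2, 3, 5, 6 are pairwise adjacent (a clique of size 6), so at least 6 colors are needed.
6 colors suffice: 0=c, 1=b, 2=a, 3=d, 4=e, 5=e, 6=f. No two adjacent vertices share a color.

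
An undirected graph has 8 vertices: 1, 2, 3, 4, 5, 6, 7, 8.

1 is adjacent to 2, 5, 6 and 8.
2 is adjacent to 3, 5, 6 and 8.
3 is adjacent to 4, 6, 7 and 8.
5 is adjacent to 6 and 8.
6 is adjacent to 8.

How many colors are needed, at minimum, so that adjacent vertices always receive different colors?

5

1, 2, 5, 6, 8 are mutually adjacent (a clique of size 5), so at least 5 colors are needed.
5 colors suffice: color a → {3, 5}; color b → {2, 4, 7}; color c → {6}; color d → {8}; color e → {1}. Every edge joins two different colors.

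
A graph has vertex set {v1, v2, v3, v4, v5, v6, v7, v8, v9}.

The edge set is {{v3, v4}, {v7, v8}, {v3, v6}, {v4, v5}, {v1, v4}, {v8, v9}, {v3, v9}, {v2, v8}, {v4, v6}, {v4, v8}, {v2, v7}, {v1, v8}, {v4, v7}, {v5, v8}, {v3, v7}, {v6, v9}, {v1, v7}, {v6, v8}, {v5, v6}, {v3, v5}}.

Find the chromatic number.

4

v1, v4, v7, v8 form a clique, so at least 4 colors are needed.
4 colors suffice: color 1 → {v3, v8}; color 2 → {v2, v4, v9}; color 3 → {v6, v7}; color 4 → {v1, v5}. Each edge has distinct colors on its endpoints.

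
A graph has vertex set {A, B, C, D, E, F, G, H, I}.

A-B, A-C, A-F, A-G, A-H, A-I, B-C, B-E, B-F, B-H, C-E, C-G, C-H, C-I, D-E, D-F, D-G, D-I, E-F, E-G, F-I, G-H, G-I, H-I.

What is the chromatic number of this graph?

5

A, C, G, H, I are pairwise adjacent (a clique of size 5), so at least 5 colors are needed.
A valid assignment using 5 colors: A=red, B=blue, C=green, D=purple, E=red, F=green, G=blue, H=purple, I=yellow. Each edge has distinct colors on its endpoints.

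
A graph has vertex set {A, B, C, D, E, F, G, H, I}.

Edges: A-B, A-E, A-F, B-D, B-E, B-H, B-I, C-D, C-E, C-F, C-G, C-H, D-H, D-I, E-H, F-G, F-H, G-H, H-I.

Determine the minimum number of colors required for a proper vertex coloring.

C, F, G, H are pairwise adjacent (a clique of size 4), so at least 4 colors are needed.
4 colors suffice: color red → {A, H}; color blue → {B, C}; color green → {D, E, F}; color yellow → {G, I}. Each edge has distinct colors on its endpoints.

4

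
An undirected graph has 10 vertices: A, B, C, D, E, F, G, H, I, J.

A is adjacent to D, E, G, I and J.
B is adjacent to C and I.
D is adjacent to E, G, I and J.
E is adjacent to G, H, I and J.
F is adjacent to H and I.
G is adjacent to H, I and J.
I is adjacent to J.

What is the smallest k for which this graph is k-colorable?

A, D, E, G, I, J form a clique, so at least 6 colors are needed.
6 colors suffice: color 1 → {C, H, I}; color 2 → {B, E, F}; color 3 → {G}; color 4 → {D}; color 5 → {A}; color 6 → {J}. No two adjacent vertices share a color.

6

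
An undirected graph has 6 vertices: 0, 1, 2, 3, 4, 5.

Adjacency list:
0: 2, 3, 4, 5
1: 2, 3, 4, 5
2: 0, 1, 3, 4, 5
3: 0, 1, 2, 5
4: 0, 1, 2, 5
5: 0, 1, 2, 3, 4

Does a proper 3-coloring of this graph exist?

No

1, 2, 3, 5 are pairwise adjacent (a clique of size 4), so at least 4 colors are needed.
So 3 colors are not enough.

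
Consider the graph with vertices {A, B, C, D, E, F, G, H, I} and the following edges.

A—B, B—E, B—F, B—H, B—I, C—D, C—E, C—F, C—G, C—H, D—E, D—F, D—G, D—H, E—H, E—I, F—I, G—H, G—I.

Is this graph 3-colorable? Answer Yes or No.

C, D, E, H form a clique, so at least 4 colors are needed.
So 3 colors are not enough.

No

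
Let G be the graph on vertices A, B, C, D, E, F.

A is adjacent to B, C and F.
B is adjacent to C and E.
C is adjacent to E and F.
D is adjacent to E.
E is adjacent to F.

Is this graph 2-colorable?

No

A, B, C are pairwise adjacent, so at least 3 colors are needed.
So 2 colors are not enough.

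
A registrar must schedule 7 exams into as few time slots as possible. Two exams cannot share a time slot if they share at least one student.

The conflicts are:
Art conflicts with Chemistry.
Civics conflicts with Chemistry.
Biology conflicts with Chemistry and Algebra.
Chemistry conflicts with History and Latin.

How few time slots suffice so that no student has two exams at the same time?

2

Chemistry and Latin conflict, so at least 2 time slots are needed.
2 time slots suffice: Art=2, Civics=2, Biology=2, Chemistry=1, History=2, Algebra=1, Latin=2. Every pair that conflicts lands in different time slots.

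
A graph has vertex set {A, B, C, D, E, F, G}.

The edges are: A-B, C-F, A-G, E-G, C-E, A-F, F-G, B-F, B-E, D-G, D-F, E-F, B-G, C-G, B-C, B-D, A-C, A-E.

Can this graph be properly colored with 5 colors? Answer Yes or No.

No

A, B, C, E, F, G are mutually adjacent (a clique of size 6), so at least 6 colors are needed.
So 5 colors are not enough.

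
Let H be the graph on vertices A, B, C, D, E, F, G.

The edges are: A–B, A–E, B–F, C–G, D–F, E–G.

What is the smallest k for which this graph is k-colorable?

2

A and B are adjacent, so at least 2 colors are needed.
2 colors suffice: color red → {A, F, G}; color blue → {B, C, D, E}. Every edge joins two different colors.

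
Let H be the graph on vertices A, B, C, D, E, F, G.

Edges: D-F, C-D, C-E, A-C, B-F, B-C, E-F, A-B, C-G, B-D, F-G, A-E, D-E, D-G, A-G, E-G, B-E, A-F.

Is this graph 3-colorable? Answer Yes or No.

B, C, D, E form a clique, so at least 4 colors are needed.
So 3 colors are not enough.

No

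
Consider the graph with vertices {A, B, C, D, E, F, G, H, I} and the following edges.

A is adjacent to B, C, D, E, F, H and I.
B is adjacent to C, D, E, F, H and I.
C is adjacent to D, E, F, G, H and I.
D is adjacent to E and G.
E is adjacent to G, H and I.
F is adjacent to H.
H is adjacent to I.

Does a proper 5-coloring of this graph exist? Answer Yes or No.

A, B, C, E, H, I are pairwise adjacent (a clique of size 6), so at least 6 colors are needed.
So 5 colors are not enough.

No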